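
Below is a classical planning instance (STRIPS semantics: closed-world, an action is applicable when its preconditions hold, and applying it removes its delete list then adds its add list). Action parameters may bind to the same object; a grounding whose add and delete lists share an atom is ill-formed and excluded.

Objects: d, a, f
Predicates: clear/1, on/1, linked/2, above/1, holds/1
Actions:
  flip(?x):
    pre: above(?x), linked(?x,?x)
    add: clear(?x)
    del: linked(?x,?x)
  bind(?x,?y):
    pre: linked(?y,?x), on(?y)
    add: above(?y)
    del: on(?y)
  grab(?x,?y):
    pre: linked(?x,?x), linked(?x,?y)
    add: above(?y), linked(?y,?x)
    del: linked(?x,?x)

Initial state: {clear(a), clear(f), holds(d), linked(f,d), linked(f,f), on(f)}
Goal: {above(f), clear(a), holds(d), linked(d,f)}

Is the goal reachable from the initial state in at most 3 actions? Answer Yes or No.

Yes

1. bind(d,f)  →  {above(f), clear(a), clear(f), holds(d), linked(f,d), linked(f,f)}
2. grab(f,d)  →  {above(d), above(f), clear(a), clear(f), holds(d), linked(d,f), linked(f,d)}
optimal plan length = 2; 2 ≤ 3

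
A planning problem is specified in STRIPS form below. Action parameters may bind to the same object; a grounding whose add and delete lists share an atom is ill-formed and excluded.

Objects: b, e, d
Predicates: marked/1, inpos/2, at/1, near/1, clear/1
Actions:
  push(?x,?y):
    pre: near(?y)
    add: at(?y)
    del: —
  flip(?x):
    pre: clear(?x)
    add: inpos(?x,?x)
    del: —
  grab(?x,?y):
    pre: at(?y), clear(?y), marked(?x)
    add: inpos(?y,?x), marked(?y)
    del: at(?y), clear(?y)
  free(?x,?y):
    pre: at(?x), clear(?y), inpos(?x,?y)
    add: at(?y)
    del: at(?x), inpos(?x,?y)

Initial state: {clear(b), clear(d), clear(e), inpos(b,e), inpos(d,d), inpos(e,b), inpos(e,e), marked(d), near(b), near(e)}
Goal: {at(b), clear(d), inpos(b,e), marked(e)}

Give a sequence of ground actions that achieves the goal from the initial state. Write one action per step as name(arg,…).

push(b,b); push(b,e); grab(d,e)

1. push(b,b)  →  {at(b), clear(b), clear(d), clear(e), inpos(b,e), inpos(d,d), inpos(e,b), inpos(e,e), marked(d), near(b), near(e)}
2. push(b,e)  →  {at(b), at(e), clear(b), clear(d), clear(e), inpos(b,e), inpos(d,d), inpos(e,b), inpos(e,e), marked(d), near(b), near(e)}
3. grab(d,e)  →  {at(b), clear(b), clear(d), inpos(b,e), inpos(d,d), inpos(e,b), inpos(e,d), inpos(e,e), marked(d), marked(e), near(b), near(e)}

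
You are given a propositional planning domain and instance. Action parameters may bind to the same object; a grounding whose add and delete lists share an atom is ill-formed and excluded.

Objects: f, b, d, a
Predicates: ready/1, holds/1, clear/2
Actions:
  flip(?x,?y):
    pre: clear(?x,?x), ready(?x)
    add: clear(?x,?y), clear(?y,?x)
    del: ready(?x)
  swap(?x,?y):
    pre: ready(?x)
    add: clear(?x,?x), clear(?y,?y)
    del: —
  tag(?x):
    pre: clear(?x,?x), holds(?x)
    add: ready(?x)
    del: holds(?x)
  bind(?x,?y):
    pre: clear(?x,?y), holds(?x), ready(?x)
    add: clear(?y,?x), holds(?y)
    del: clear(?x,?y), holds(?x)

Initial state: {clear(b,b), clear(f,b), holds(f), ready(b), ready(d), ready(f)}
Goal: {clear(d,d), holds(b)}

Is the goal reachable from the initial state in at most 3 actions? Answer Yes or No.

1. swap(f,d)  →  {clear(b,b), clear(d,d), clear(f,b), clear(f,f), holds(f), ready(b), ready(d), ready(f)}
2. bind(f,b)  →  {clear(b,b), clear(b,f), clear(d,d), clear(f,f), holds(b), ready(b), ready(d), ready(f)}
optimal plan length = 2; 2 ≤ 3

Yes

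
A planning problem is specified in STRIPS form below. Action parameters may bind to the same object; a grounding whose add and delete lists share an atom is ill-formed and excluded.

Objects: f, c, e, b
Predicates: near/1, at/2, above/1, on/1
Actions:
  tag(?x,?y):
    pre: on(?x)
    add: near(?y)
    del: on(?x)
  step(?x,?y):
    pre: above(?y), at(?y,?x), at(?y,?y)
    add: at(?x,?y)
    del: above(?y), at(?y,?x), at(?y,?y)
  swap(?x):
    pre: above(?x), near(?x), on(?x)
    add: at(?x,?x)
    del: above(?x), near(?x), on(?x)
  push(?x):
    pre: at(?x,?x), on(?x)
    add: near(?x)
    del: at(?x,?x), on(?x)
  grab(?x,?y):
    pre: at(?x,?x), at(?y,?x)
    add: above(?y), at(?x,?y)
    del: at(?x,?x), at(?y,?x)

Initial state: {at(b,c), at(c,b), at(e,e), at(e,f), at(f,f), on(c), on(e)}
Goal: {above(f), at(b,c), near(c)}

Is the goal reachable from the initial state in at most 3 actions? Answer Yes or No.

Yes

1. tag(c,c)  →  {at(b,c), at(c,b), at(e,e), at(e,f), at(f,f), near(c), on(e)}
2. grab(f,e)  →  {above(e), at(b,c), at(c,b), at(e,e), at(f,e), near(c), on(e)}
3. grab(e,f)  →  {above(e), above(f), at(b,c), at(c,b), at(e,f), near(c), on(e)}
optimal plan length = 3; 3 ≤ 3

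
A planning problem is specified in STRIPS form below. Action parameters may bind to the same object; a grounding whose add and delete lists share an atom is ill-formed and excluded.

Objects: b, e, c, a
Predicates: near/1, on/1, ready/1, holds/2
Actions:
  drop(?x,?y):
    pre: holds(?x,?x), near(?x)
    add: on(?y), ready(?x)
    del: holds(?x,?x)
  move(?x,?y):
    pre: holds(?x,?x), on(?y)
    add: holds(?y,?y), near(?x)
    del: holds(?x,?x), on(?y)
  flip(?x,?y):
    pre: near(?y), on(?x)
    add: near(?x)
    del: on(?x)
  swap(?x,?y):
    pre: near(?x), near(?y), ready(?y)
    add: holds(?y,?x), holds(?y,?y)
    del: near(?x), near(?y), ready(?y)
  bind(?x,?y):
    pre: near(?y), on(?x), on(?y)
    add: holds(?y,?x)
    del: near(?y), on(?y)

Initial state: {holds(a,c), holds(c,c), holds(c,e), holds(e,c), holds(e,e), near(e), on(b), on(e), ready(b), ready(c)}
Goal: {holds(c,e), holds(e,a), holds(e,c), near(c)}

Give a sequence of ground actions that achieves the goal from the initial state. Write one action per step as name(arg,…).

1. drop(e,a)  →  {holds(a,c), holds(c,c), holds(c,e), holds(e,c), near(e), on(a), on(b), on(e), ready(b), ready(c), ready(e)}
2. move(c,b)  →  {holds(a,c), holds(b,b), holds(c,e), holds(e,c), near(c), near(e), on(a), on(e), ready(b), ready(c), ready(e)}
3. bind(a,e)  →  {holds(a,c), holds(b,b), holds(c,e), holds(e,a), holds(e,c), near(c), on(a), ready(b), ready(c), ready(e)}

drop(e,a); move(c,b); bind(a,e)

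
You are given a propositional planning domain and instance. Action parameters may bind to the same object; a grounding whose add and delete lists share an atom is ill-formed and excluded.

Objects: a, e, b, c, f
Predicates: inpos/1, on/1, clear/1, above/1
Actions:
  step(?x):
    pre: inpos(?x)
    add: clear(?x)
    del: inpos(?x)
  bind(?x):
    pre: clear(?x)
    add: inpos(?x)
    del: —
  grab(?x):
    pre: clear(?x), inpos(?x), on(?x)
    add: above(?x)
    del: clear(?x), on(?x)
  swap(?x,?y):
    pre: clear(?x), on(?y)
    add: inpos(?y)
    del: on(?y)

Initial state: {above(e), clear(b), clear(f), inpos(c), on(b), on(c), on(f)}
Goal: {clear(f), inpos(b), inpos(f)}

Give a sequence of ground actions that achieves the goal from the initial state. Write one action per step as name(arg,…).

bind(b); bind(f)

1. bind(b)  →  {above(e), clear(b), clear(f), inpos(b), inpos(c), on(b), on(c), on(f)}
2. bind(f)  →  {above(e), clear(b), clear(f), inpos(b), inpos(c), inpos(f), on(b), on(c), on(f)}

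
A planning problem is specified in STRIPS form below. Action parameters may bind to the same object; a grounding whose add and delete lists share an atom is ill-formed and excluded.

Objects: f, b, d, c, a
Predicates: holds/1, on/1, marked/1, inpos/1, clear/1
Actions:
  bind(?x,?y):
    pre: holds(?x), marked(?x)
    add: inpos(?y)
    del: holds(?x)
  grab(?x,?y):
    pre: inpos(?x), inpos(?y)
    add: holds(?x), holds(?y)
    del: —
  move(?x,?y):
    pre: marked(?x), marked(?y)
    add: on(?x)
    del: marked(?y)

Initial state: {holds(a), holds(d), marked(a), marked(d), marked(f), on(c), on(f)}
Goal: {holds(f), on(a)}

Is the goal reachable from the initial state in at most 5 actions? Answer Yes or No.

1. bind(d,f)  →  {holds(a), inpos(f), marked(a), marked(d), marked(f), on(c), on(f)}
2. grab(f,f)  →  {holds(a), holds(f), inpos(f), marked(a), marked(d), marked(f), on(c), on(f)}
3. move(a,f)  →  {holds(a), holds(f), inpos(f), marked(a), marked(d), on(a), on(c), on(f)}
optimal plan length = 3; 3 ≤ 5

Yes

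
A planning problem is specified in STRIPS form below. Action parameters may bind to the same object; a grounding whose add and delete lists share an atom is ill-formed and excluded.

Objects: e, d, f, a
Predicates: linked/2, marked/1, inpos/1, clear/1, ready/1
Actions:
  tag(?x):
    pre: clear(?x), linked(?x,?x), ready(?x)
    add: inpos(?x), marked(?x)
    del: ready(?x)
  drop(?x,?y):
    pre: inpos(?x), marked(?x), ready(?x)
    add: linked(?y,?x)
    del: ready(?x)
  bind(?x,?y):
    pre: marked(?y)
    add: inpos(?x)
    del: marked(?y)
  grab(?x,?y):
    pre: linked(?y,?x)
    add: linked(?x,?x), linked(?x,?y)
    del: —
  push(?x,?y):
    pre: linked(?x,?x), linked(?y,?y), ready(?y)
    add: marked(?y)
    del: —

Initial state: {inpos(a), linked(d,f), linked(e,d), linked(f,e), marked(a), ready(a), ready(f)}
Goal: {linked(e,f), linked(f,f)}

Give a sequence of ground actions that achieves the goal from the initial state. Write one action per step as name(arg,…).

grab(e,f); grab(f,e)

1. grab(e,f)  →  {inpos(a), linked(d,f), linked(e,d), linked(e,e), linked(e,f), linked(f,e), marked(a), ready(a), ready(f)}
2. grab(f,e)  →  {inpos(a), linked(d,f), linked(e,d), linked(e,e), linked(e,f), linked(f,e), linked(f,f), marked(a), ready(a), ready(f)}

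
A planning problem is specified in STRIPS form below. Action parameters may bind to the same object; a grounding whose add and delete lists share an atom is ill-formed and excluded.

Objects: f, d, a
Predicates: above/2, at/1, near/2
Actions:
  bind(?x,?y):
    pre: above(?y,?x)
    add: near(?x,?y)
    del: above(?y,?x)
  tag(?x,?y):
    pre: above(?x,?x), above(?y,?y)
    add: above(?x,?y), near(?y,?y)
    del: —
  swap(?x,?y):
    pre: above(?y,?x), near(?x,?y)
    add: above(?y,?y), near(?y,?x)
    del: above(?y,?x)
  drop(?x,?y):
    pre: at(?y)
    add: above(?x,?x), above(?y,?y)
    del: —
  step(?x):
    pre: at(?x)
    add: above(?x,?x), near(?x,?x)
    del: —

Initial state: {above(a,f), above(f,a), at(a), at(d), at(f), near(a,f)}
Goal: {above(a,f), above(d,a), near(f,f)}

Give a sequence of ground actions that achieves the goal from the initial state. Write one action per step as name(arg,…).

1. drop(d,a)  →  {above(a,a), above(a,f), above(d,d), above(f,a), at(a), at(d), at(f), near(a,f)}
2. tag(d,a)  →  {above(a,a), above(a,f), above(d,a), above(d,d), above(f,a), at(a), at(d), at(f), near(a,a), near(a,f)}
3. step(f)  →  {above(a,a), above(a,f), above(d,a), above(d,d), above(f,a), above(f,f), at(a), at(d), at(f), near(a,a), near(a,f), near(f,f)}

drop(d,a); tag(d,a); step(f)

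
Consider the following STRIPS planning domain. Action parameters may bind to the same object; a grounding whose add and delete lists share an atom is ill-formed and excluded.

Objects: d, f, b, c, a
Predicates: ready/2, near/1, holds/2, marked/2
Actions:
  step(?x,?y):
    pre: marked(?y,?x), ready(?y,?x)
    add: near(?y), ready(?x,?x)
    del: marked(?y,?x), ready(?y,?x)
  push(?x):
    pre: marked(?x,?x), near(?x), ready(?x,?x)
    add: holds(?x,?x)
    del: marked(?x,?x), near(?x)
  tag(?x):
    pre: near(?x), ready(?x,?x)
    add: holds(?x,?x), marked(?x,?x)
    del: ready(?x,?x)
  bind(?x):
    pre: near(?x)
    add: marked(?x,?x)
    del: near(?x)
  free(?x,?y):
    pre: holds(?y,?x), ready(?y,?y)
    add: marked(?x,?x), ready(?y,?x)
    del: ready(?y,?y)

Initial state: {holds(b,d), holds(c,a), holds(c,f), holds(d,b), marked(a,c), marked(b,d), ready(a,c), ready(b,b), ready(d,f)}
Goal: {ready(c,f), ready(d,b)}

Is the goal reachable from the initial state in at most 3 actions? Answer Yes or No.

1. step(c,a)  →  {holds(b,d), holds(c,a), holds(c,f), holds(d,b), marked(b,d), near(a), ready(b,b), ready(c,c), ready(d,f)}
2. free(d,b)  →  {holds(b,d), holds(c,a), holds(c,f), holds(d,b), marked(b,d), marked(d,d), near(a), ready(b,d), ready(c,c), ready(d,f)}
3. step(d,b)  →  {holds(b,d), holds(c,a), holds(c,f), holds(d,b), marked(d,d), near(a), near(b), ready(c,c), ready(d,d), ready(d,f)}
4. free(f,c)  →  {holds(b,d), holds(c,a), holds(c,f), holds(d,b), marked(d,d), marked(f,f), near(a), near(b), ready(c,f), ready(d,d), ready(d,f)}
5. free(b,d)  →  {holds(b,d), holds(c,a), holds(c,f), holds(d,b), marked(b,b), marked(d,d), marked(f,f), near(a), near(b), ready(c,f), ready(d,b), ready(d,f)}
optimal plan length = 5; 5 > 3

No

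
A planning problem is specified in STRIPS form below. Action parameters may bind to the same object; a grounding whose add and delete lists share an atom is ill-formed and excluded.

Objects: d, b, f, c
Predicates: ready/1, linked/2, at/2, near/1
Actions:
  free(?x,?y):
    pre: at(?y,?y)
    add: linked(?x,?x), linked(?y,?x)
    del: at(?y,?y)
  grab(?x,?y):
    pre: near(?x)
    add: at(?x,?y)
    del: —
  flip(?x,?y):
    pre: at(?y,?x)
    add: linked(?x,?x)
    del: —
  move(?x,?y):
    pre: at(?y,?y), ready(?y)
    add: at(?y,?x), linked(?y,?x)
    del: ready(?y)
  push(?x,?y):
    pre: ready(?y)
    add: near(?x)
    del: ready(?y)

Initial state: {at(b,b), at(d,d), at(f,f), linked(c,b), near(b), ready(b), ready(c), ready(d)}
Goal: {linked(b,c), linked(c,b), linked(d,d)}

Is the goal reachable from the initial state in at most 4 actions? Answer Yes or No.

Yes

1. free(d,d)  →  {at(b,b), at(f,f), linked(c,b), linked(d,d), near(b), ready(b), ready(c), ready(d)}
2. free(c,b)  →  {at(f,f), linked(b,c), linked(c,b), linked(c,c), linked(d,d), near(b), ready(b), ready(c), ready(d)}
optimal plan length = 2; 2 ≤ 4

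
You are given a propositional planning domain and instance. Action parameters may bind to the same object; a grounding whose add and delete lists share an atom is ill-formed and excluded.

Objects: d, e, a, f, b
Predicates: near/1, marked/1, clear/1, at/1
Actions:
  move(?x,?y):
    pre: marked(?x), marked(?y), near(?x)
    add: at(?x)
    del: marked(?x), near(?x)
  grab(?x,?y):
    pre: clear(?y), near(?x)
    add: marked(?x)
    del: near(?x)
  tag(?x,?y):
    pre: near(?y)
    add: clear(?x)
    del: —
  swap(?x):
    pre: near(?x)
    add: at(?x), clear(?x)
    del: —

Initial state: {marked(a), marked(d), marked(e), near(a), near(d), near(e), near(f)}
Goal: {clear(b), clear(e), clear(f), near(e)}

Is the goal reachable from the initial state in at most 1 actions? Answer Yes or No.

No

1. tag(e,d)  →  {clear(e), marked(a), marked(d), marked(e), near(a), near(d), near(e), near(f)}
2. tag(f,d)  →  {clear(e), clear(f), marked(a), marked(d), marked(e), near(a), near(d), near(e), near(f)}
3. tag(b,d)  →  {clear(b), clear(e), clear(f), marked(a), marked(d), marked(e), near(a), near(d), near(e), near(f)}
optimal plan length = 3; 3 > 1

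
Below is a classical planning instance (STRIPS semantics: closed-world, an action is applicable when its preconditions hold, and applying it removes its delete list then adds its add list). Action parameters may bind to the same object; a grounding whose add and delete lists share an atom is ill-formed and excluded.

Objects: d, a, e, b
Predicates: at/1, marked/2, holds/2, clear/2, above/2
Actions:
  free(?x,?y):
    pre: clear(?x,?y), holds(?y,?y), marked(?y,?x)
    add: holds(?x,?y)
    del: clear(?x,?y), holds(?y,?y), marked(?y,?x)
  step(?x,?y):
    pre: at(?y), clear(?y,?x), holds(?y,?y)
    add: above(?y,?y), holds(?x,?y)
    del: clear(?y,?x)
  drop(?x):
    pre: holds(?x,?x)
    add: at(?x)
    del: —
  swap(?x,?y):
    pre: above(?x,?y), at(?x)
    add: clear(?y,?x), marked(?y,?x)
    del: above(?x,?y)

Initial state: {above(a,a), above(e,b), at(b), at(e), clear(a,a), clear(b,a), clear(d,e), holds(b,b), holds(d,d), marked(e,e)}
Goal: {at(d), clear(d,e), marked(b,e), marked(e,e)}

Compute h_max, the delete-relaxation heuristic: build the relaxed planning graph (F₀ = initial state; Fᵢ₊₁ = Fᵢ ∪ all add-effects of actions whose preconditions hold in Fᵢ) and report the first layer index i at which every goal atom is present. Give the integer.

F0 = init (10 atoms)
F1 = F0 ∪ {above(b,b), at(d), clear(b,e), holds(a,b), marked(b,e)}  (15 atoms)
goal ⊆ F1  ⇒  h_max = 1

1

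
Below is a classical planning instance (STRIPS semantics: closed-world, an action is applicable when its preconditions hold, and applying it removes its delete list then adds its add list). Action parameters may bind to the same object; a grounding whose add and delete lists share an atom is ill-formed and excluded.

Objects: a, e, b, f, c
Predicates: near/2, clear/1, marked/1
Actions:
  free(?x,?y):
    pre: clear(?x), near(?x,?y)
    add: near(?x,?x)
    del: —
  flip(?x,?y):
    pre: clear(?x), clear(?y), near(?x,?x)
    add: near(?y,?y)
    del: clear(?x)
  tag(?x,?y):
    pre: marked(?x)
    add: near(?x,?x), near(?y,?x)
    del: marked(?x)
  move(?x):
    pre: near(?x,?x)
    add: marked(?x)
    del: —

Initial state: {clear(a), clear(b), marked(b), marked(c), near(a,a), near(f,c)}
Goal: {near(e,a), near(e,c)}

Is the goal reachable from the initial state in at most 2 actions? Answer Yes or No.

No

1. tag(c,e)  →  {clear(a), clear(b), marked(b), near(a,a), near(c,c), near(e,c), near(f,c)}
2. move(a)  →  {clear(a), clear(b), marked(a), marked(b), near(a,a), near(c,c), near(e,c), near(f,c)}
3. tag(a,e)  →  {clear(a), clear(b), marked(b), near(a,a), near(c,c), near(e,a), near(e,c), near(f,c)}
optimal plan length = 3; 3 > 2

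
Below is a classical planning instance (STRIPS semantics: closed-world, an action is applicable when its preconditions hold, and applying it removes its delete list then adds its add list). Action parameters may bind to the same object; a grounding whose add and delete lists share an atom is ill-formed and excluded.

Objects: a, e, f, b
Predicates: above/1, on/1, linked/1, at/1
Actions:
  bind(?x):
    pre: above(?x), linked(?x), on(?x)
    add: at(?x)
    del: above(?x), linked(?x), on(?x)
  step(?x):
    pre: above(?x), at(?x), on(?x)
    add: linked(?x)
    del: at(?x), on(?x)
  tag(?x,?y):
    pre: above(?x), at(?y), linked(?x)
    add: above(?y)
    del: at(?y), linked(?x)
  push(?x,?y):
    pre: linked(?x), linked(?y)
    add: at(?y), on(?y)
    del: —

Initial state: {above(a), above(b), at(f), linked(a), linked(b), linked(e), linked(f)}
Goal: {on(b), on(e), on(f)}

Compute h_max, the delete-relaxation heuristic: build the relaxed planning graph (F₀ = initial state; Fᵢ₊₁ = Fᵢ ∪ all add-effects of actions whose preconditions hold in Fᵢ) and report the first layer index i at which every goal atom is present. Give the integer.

1

F0 = init (7 atoms)
F1 = F0 ∪ {above(f), at(a), at(b), at(e), on(a), on(b), on(e), on(f)}  (15 atoms)
goal ⊆ F1  ⇒  h_max = 1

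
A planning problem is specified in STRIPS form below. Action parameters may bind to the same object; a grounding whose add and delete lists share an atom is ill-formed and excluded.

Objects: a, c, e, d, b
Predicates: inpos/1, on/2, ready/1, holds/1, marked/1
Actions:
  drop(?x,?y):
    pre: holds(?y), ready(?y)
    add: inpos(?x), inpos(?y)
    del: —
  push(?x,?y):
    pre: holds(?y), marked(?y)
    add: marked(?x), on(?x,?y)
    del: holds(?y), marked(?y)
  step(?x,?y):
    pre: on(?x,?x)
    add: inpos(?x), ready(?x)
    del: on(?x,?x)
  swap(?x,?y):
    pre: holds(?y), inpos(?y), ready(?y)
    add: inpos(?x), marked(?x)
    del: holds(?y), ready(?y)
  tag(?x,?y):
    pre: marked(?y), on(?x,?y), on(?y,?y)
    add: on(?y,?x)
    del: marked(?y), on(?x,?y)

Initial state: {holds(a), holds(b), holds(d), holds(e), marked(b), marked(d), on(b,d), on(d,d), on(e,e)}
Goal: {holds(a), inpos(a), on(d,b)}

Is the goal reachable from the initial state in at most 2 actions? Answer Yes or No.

1. push(d,b)  →  {holds(a), holds(d), holds(e), marked(d), on(b,d), on(d,b), on(d,d), on(e,e)}
2. step(e,a)  →  {holds(a), holds(d), holds(e), inpos(e), marked(d), on(b,d), on(d,b), on(d,d), ready(e)}
3. drop(a,e)  →  {holds(a), holds(d), holds(e), inpos(a), inpos(e), marked(d), on(b,d), on(d,b), on(d,d), ready(e)}
optimal plan length = 3; 3 > 2

No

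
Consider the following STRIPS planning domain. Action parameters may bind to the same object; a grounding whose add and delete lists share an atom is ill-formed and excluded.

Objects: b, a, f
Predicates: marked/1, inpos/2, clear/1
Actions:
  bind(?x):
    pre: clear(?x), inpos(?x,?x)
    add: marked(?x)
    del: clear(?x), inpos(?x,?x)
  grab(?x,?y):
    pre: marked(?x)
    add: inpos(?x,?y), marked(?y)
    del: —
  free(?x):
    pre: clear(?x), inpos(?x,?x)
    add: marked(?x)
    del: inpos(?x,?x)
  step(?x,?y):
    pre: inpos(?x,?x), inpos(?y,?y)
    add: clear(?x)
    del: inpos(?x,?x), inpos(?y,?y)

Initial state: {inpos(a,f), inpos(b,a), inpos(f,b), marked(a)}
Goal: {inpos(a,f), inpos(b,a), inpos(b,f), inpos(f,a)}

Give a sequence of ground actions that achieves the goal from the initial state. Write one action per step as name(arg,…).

1. grab(a,b)  →  {inpos(a,b), inpos(a,f), inpos(b,a), inpos(f,b), marked(a), marked(b)}
2. grab(b,f)  →  {inpos(a,b), inpos(a,f), inpos(b,a), inpos(b,f), inpos(f,b), marked(a), marked(b), marked(f)}
3. grab(f,a)  →  {inpos(a,b), inpos(a,f), inpos(b,a), inpos(b,f), inpos(f,a), inpos(f,b), marked(a), marked(b), marked(f)}

grab(a,b); grab(b,f); grab(f,a)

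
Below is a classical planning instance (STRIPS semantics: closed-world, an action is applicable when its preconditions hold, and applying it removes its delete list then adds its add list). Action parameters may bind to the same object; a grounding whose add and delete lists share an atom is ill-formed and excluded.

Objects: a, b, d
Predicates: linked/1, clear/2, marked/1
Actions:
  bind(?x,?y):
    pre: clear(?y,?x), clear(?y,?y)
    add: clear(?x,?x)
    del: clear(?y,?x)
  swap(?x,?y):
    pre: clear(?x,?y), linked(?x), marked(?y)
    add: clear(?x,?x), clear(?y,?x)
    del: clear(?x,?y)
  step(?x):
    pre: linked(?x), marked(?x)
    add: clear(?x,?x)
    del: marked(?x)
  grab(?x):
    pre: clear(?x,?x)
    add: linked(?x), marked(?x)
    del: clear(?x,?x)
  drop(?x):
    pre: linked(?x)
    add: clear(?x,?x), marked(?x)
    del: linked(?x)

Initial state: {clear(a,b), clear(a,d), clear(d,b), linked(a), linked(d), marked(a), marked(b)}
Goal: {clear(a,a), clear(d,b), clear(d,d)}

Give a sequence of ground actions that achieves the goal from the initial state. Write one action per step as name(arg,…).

1. swap(a,b)  →  {clear(a,a), clear(a,d), clear(b,a), clear(d,b), linked(a), linked(d), marked(a), marked(b)}
2. bind(d,a)  →  {clear(a,a), clear(b,a), clear(d,b), clear(d,d), linked(a), linked(d), marked(a), marked(b)}

swap(a,b); bind(d,a)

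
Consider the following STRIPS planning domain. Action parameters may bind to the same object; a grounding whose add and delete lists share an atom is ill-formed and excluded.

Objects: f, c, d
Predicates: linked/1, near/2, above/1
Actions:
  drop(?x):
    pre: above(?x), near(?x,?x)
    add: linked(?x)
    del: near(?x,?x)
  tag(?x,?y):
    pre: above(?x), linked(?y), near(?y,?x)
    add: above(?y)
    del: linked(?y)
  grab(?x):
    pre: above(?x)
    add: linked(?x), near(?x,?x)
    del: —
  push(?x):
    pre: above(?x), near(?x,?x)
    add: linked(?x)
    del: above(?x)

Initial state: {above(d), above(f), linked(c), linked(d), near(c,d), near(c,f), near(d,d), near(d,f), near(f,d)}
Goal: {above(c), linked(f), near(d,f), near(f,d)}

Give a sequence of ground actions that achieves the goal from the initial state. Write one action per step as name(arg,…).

1. tag(f,c)  →  {above(c), above(d), above(f), linked(d), near(c,d), near(c,f), near(d,d), near(d,f), near(f,d)}
2. grab(f)  →  {above(c), above(d), above(f), linked(d), linked(f), near(c,d), near(c,f), near(d,d), near(d,f), near(f,d), near(f,f)}

tag(f,c); grab(f)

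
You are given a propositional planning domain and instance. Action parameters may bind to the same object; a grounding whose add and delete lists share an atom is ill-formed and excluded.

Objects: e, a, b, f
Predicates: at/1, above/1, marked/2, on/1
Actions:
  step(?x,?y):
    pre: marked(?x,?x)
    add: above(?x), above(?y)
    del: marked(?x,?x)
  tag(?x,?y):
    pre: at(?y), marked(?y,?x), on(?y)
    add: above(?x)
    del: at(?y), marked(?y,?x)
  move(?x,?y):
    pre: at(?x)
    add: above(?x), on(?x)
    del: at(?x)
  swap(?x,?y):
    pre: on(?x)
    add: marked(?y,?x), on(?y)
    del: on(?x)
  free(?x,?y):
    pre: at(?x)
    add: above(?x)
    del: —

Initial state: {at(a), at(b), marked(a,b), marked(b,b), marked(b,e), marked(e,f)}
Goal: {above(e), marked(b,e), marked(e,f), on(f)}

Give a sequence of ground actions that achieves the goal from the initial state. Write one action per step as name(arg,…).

1. step(b,e)  →  {above(b), above(e), at(a), at(b), marked(a,b), marked(b,e), marked(e,f)}
2. move(a,e)  →  {above(a), above(b), above(e), at(b), marked(a,b), marked(b,e), marked(e,f), on(a)}
3. swap(a,f)  →  {above(a), above(b), above(e), at(b), marked(a,b), marked(b,e), marked(e,f), marked(f,a), on(f)}

step(b,e); move(a,e); swap(a,f)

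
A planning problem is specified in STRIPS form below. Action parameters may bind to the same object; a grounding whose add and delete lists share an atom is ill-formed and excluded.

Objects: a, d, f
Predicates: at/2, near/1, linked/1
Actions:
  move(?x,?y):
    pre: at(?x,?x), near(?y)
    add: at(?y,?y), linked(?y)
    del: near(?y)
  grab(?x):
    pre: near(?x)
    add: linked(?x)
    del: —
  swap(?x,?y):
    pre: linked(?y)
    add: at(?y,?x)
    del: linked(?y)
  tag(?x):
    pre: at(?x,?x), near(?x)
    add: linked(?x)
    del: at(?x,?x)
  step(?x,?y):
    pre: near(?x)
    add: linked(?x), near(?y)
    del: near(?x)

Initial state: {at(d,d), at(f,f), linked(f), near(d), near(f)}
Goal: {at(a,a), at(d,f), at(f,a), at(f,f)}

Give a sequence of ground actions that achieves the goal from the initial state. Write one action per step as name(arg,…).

1. swap(a,f)  →  {at(d,d), at(f,a), at(f,f), near(d), near(f)}
2. step(d,a)  →  {at(d,d), at(f,a), at(f,f), linked(d), near(a), near(f)}
3. move(d,a)  →  {at(a,a), at(d,d), at(f,a), at(f,f), linked(a), linked(d), near(f)}
4. swap(f,d)  →  {at(a,a), at(d,d), at(d,f), at(f,a), at(f,f), linked(a), near(f)}

swap(a,f); step(d,a); move(d,a); swap(f,d)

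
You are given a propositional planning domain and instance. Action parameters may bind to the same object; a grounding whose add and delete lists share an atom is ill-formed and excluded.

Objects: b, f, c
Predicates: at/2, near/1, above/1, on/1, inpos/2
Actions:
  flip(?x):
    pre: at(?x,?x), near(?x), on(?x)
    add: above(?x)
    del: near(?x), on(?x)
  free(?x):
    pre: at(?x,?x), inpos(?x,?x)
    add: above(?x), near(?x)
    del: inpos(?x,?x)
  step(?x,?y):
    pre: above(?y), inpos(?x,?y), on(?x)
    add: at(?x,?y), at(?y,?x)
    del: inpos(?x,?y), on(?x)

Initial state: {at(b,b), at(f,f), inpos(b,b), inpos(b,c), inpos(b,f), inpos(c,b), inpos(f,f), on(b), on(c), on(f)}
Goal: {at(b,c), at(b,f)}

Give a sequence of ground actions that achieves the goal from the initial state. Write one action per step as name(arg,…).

1. free(b)  →  {above(b), at(b,b), at(f,f), inpos(b,c), inpos(b,f), inpos(c,b), inpos(f,f), near(b), on(b), on(c), on(f)}
2. free(f)  →  {above(b), above(f), at(b,b), at(f,f), inpos(b,c), inpos(b,f), inpos(c,b), near(b), near(f), on(b), on(c), on(f)}
3. step(b,f)  →  {above(b), above(f), at(b,b), at(b,f), at(f,b), at(f,f), inpos(b,c), inpos(c,b), near(b), near(f), on(c), on(f)}
4. step(c,b)  →  {above(b), above(f), at(b,b), at(b,c), at(b,f), at(c,b), at(f,b), at(f,f), inpos(b,c), near(b), near(f), on(f)}

free(b); free(f); step(b,f); step(c,b)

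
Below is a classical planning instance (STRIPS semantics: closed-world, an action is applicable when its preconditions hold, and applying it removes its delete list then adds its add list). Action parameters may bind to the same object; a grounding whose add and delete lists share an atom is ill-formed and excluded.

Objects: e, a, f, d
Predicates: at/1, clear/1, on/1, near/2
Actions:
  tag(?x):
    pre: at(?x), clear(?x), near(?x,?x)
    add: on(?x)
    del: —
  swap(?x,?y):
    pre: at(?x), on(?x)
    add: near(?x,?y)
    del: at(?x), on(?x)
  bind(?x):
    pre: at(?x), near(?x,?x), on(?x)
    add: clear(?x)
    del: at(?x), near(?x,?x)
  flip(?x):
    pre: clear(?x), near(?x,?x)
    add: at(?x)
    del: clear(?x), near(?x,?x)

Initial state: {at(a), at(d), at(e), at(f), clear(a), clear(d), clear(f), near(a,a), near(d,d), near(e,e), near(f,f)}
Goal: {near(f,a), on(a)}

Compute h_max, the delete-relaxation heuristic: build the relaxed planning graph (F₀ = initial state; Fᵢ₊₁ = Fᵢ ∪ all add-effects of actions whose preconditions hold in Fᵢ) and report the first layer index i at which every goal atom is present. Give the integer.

2

F0 = init (11 atoms)
F1 = F0 ∪ {on(a), on(d), on(f)}  (14 atoms)
F2 = F1 ∪ {near(a,d), near(a,e), near(a,f), near(d,a), near(d,e), near(d,f), near(f,a), near(f,d), near(f,e)}  (23 atoms)
goal ⊆ F2  ⇒  h_max = 2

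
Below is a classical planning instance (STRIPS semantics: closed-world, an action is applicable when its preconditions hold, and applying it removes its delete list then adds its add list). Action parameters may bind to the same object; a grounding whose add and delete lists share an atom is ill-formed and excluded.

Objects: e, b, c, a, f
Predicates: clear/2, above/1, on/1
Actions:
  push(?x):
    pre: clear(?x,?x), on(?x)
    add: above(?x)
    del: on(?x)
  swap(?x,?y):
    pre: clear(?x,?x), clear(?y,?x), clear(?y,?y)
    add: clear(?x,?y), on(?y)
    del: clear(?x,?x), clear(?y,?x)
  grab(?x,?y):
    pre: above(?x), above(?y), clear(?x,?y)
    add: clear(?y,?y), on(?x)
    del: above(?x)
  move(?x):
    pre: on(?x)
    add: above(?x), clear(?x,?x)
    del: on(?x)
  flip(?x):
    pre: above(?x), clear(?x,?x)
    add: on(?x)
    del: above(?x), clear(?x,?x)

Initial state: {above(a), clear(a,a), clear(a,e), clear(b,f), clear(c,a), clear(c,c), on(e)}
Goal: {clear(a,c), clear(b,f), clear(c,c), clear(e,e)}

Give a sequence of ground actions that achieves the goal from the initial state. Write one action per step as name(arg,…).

1. swap(a,c)  →  {above(a), clear(a,c), clear(a,e), clear(b,f), clear(c,c), on(c), on(e)}
2. move(e)  →  {above(a), above(e), clear(a,c), clear(a,e), clear(b,f), clear(c,c), clear(e,e), on(c)}

swap(a,c); move(e)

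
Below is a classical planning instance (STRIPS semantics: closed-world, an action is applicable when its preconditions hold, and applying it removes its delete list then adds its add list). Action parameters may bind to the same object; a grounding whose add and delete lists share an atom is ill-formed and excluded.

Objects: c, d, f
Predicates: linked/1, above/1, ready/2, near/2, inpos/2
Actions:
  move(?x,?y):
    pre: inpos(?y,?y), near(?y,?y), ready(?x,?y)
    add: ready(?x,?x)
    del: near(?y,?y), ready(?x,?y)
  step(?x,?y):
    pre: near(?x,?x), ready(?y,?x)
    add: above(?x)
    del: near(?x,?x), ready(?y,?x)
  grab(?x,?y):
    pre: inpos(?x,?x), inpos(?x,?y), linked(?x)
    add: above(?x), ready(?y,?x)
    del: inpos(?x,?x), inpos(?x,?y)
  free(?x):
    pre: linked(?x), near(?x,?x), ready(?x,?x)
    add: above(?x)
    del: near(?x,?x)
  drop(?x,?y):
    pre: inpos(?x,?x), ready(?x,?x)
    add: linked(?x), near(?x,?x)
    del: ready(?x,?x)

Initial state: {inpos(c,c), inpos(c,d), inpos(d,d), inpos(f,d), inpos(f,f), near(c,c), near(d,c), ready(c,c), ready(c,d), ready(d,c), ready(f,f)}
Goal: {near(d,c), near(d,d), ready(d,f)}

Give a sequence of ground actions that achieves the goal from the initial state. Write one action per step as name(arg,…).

move(d,c); drop(d,c); drop(f,c); grab(f,d)

1. move(d,c)  →  {inpos(c,c), inpos(c,d), inpos(d,d), inpos(f,d), inpos(f,f), near(d,c), ready(c,c), ready(c,d), ready(d,d), ready(f,f)}
2. drop(d,c)  →  {inpos(c,c), inpos(c,d), inpos(d,d), inpos(f,d), inpos(f,f), linked(d), near(d,c), near(d,d), ready(c,c), ready(c,d), ready(f,f)}
3. drop(f,c)  →  {inpos(c,c), inpos(c,d), inpos(d,d), inpos(f,d), inpos(f,f), linked(d), linked(f), near(d,c), near(d,d), near(f,f), ready(c,c), ready(c,d)}
4. grab(f,d)  →  {above(f), inpos(c,c), inpos(c,d), inpos(d,d), linked(d), linked(f), near(d,c), near(d,d), near(f,f), ready(c,c), ready(c,d), ready(d,f)}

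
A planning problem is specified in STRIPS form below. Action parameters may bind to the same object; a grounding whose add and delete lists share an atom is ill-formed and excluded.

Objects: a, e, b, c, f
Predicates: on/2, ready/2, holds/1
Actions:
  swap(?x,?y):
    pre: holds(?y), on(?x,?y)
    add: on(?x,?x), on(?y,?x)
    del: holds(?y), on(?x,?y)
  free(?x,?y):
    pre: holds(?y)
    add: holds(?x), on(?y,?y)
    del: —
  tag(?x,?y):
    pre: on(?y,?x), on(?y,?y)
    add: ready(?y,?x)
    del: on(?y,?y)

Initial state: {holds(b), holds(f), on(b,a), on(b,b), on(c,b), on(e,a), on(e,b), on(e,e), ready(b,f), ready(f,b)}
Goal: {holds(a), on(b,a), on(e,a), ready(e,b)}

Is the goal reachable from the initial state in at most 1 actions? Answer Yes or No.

1. free(a,b)  →  {holds(a), holds(b), holds(f), on(b,a), on(b,b), on(c,b), on(e,a), on(e,b), on(e,e), ready(b,f), ready(f,b)}
2. tag(b,e)  →  {holds(a), holds(b), holds(f), on(b,a), on(b,b), on(c,b), on(e,a), on(e,b), ready(b,f), ready(e,b), ready(f,b)}
optimal plan length = 2; 2 > 1

No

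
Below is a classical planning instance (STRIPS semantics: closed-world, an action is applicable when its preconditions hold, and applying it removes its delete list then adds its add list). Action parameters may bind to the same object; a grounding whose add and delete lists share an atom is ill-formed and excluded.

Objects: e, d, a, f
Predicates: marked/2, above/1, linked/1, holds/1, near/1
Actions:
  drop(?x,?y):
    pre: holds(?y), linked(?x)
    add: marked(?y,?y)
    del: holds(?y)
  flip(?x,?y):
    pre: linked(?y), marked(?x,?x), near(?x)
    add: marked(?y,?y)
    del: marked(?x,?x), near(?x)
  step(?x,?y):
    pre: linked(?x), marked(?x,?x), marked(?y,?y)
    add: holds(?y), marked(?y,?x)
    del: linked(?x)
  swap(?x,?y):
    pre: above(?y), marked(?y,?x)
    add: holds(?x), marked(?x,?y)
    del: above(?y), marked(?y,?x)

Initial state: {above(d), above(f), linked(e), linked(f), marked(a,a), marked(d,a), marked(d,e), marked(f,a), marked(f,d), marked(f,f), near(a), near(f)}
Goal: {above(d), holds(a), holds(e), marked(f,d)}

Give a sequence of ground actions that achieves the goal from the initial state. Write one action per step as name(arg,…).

1. flip(a,e)  →  {above(d), above(f), linked(e), linked(f), marked(d,a), marked(d,e), marked(e,e), marked(f,a), marked(f,d), marked(f,f), near(f)}
2. step(e,e)  →  {above(d), above(f), holds(e), linked(f), marked(d,a), marked(d,e), marked(e,e), marked(f,a), marked(f,d), marked(f,f), near(f)}
3. swap(a,f)  →  {above(d), holds(a), holds(e), linked(f), marked(a,f), marked(d,a), marked(d,e), marked(e,e), marked(f,d), marked(f,f), near(f)}

flip(a,e); step(e,e); swap(a,f)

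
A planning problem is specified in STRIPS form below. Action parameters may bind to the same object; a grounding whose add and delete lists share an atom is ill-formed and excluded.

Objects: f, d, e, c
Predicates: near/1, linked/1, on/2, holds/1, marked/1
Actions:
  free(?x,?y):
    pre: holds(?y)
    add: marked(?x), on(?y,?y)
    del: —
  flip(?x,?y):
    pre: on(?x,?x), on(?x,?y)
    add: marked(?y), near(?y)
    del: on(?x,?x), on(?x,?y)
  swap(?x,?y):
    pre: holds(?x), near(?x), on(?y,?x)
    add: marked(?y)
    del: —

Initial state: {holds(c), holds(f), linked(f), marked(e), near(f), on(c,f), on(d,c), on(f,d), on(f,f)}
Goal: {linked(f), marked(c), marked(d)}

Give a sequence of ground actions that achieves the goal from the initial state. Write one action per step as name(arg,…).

1. free(d,f)  →  {holds(c), holds(f), linked(f), marked(d), marked(e), near(f), on(c,f), on(d,c), on(f,d), on(f,f)}
2. free(c,f)  →  {holds(c), holds(f), linked(f), marked(c), marked(d), marked(e), near(f), on(c,f), on(d,c), on(f,d), on(f,f)}

free(d,f); free(c,f)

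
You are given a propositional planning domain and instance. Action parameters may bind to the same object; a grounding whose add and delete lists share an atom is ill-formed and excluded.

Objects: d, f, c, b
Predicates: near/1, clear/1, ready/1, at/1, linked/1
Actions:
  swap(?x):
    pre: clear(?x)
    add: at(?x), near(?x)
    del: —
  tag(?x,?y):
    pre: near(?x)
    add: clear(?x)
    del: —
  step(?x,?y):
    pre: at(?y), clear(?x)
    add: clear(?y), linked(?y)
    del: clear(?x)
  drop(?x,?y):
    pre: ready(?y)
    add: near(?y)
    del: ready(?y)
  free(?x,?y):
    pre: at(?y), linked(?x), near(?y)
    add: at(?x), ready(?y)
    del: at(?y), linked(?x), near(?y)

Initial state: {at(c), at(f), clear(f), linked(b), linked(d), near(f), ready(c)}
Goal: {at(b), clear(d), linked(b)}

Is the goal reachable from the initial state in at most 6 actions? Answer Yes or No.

1. drop(d,c)  →  {at(c), at(f), clear(f), linked(b), linked(d), near(c), near(f)}
2. free(d,f)  →  {at(c), at(d), clear(f), linked(b), near(c), ready(f)}
3. free(b,c)  →  {at(b), at(d), clear(f), ready(c), ready(f)}
4. step(f,b)  →  {at(b), at(d), clear(b), linked(b), ready(c), ready(f)}
5. step(b,d)  →  {at(b), at(d), clear(d), linked(b), linked(d), ready(c), ready(f)}
optimal plan length = 5; 5 ≤ 6

Yes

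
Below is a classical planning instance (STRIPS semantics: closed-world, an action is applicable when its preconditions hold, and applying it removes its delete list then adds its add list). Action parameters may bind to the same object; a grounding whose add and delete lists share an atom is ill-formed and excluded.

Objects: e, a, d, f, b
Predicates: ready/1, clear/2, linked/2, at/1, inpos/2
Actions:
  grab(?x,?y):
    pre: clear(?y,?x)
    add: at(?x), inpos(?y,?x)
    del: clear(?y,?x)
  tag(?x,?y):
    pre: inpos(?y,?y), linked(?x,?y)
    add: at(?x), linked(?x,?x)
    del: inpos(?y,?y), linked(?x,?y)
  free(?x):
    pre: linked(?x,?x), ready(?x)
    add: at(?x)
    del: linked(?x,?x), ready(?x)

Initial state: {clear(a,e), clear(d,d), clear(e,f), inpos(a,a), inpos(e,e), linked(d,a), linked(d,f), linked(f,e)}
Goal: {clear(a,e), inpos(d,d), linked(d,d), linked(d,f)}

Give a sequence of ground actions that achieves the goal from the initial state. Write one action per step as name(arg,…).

1. grab(d,d)  →  {at(d), clear(a,e), clear(e,f), inpos(a,a), inpos(d,d), inpos(e,e), linked(d,a), linked(d,f), linked(f,e)}
2. tag(d,a)  →  {at(d), clear(a,e), clear(e,f), inpos(d,d), inpos(e,e), linked(d,d), linked(d,f), linked(f,e)}

grab(d,d); tag(d,a)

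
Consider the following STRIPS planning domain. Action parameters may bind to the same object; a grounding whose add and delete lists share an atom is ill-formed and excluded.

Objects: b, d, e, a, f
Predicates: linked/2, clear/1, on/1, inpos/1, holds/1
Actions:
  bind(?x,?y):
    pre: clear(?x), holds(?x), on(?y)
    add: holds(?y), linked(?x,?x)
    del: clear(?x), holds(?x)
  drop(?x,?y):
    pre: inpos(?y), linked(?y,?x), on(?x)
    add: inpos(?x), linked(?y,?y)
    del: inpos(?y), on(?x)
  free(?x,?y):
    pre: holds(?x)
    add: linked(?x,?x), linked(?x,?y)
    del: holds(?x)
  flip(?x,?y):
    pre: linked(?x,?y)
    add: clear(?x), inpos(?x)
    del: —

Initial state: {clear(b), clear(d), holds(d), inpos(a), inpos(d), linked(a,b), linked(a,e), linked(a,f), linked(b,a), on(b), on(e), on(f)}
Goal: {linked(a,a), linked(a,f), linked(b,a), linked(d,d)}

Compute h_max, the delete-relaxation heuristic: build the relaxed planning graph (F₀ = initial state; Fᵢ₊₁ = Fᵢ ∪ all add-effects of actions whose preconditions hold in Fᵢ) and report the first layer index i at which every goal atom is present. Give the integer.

1

F0 = init (12 atoms)
F1 = F0 ∪ {clear(a), holds(b), holds(e), holds(f), inpos(b), inpos(e), inpos(f), linked(a,a), linked(d,a), linked(d,b), linked(d,d), linked(d,e), linked(d,f)}  (25 atoms)
goal ⊆ F1  ⇒  h_max = 1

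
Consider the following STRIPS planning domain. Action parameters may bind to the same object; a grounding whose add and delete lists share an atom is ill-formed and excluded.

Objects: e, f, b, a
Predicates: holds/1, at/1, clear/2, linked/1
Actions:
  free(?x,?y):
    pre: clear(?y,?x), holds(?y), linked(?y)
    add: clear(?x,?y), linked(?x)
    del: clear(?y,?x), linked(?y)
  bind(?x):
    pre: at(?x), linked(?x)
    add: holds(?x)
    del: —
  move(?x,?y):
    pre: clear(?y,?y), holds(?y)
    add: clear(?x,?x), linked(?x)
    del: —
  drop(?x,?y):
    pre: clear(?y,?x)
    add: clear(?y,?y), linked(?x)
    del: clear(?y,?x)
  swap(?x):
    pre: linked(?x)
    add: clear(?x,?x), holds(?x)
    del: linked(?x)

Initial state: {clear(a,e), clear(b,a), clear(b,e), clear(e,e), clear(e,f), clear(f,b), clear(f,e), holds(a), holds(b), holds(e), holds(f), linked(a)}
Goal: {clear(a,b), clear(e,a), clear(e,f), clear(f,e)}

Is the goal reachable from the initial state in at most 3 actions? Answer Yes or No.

Yes

1. free(e,a)  →  {clear(b,a), clear(b,e), clear(e,a), clear(e,e), clear(e,f), clear(f,b), clear(f,e), holds(a), holds(b), holds(e), holds(f), linked(e)}
2. move(b,e)  →  {clear(b,a), clear(b,b), clear(b,e), clear(e,a), clear(e,e), clear(e,f), clear(f,b), clear(f,e), holds(a), holds(b), holds(e), holds(f), linked(b), linked(e)}
3. free(a,b)  →  {clear(a,b), clear(b,b), clear(b,e), clear(e,a), clear(e,e), clear(e,f), clear(f,b), clear(f,e), holds(a), holds(b), holds(e), holds(f), linked(a), linked(e)}
optimal plan length = 3; 3 ≤ 3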